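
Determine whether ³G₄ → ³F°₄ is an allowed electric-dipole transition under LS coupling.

allowed

ΔS = 0: S: 1 → 1 — satisfied.
Parity must change: even → odd — satisfied.
ΔJ = 0, ±1 (not J=0↔0): J: 4 → 4, ΔJ = +0 — satisfied.
ΔL = 0, ±1 (not L=0↔0): L: 4 → 3, ΔL = -1 — satisfied.
All four E1 rules are satisfied.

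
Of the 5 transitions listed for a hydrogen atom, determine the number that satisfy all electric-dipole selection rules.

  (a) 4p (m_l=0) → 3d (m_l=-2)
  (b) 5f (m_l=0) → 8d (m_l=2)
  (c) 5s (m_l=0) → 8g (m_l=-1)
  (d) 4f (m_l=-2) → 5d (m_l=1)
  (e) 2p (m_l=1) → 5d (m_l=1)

1

(a) forbidden — Δm_l = -2 (E1 requires Δm_l = 0, ±1)
(b) forbidden — Δm_l = +2 (E1 requires Δm_l = 0, ±1)
(c) forbidden — Δl = +4 (E1 requires Δl = ±1)
(d) forbidden — Δm_l = +3 (E1 requires Δm_l = 0, ±1)
(e) allowed
Total allowed: 1 of 5.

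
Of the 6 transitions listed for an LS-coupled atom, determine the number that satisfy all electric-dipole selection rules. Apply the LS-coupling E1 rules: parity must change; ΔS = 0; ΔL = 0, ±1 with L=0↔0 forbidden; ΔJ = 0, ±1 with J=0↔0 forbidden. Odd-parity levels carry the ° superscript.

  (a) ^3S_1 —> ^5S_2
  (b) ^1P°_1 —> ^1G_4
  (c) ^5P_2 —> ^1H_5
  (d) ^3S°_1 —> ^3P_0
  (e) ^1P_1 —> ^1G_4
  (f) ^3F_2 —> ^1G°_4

1

(a) forbidden (parity, ΔS, ΔL fail)
(b) forbidden (ΔL, ΔJ fail)
(c) forbidden (parity, ΔS, ΔL, ΔJ fail)
(d) allowed
(e) forbidden (parity, ΔL, ΔJ fail)
(f) forbidden (ΔS, ΔJ fail)
Total allowed: 1 of 6.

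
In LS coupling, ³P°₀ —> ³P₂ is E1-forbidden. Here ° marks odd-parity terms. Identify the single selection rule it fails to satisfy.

the ΔJ = 0, ±1 rule

Reading off the term symbols: S 1→1, L 1→1, J 0→2, parity odd→even.
Parity must change: odd → even — passes.
ΔS = 0: S: 1 → 1 — passes.
ΔL = 0, ±1 (not L=0↔0): L: 1 → 1, ΔL = +0 — passes.
ΔJ = 0, ±1 (not J=0↔0): J: 0 → 2, ΔJ = +2 — fails.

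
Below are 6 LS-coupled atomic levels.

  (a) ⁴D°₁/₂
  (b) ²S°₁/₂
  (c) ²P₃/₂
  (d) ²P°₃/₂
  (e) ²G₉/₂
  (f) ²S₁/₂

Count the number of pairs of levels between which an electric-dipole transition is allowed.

(a)–(b): forbidden (parity, ΔS, ΔL).
(a)–(c): forbidden (ΔS).
(a)–(d): forbidden (parity, ΔS).
(a)–(e): forbidden (ΔS, ΔL, ΔJ).
(a)–(f): forbidden (ΔS, ΔL).
(b)–(c): allowed.
(b)–(d): forbidden (parity).
(b)–(e): forbidden (ΔL, ΔJ).
(b)–(f): forbidden (ΔL).
(c)–(d): allowed.
(c)–(e): forbidden (parity, ΔL, ΔJ).
(c)–(f): forbidden (parity).
(d)–(e): forbidden (ΔL, ΔJ).
(d)–(f): allowed.
(e)–(f): forbidden (parity, ΔL, ΔJ).
Allowed pairs: 3 of 15.

3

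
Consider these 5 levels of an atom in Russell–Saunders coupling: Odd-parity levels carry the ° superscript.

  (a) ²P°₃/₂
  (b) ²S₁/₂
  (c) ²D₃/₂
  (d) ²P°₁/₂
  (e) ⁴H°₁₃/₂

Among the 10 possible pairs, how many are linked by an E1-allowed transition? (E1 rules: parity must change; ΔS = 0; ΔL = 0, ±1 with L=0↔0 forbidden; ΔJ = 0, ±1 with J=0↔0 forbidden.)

(a)–(b): allowed.
(a)–(c): allowed.
(a)–(d): forbidden (parity).
(a)–(e): forbidden (parity, ΔS, ΔL, ΔJ).
(b)–(c): forbidden (parity, ΔL).
(b)–(d): allowed.
(b)–(e): forbidden (ΔS, ΔL, ΔJ).
(c)–(d): allowed.
(c)–(e): forbidden (ΔS, ΔL, ΔJ).
(d)–(e): forbidden (parity, ΔS, ΔL, ΔJ).
Allowed pairs: 4 of 10.

4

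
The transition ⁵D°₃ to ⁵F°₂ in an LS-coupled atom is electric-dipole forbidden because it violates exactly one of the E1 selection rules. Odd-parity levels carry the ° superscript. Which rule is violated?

parity

Parity must change: odd → odd — fails.
ΔS = 0: S: 2 → 2 — passes.
ΔL = 0, ±1 (not L=0↔0): L: 2 → 3, ΔL = +1 — passes.
ΔJ = 0, ±1 (not J=0↔0): J: 3 → 2, ΔJ = -1 — passes.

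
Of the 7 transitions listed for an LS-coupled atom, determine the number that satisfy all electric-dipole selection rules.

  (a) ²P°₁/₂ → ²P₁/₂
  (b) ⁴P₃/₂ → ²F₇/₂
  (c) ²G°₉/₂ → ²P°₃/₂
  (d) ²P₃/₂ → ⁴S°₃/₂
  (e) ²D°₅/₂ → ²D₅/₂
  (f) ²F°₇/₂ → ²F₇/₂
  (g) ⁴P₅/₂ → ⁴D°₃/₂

(a) allowed
(b) forbidden (parity, ΔS, ΔL, ΔJ fail)
(c) forbidden (parity, ΔL, ΔJ fail)
(d) forbidden (ΔS fails)
(e) allowed
(f) allowed
(g) allowed
Total allowed: 4 of 7.

4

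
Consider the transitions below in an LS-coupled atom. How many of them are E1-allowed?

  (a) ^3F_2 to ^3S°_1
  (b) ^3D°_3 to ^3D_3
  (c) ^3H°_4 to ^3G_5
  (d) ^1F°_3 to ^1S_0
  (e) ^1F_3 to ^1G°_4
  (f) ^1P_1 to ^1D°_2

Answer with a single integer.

(a) forbidden (ΔL fails)
(b) allowed
(c) allowed
(d) forbidden (ΔL, ΔJ fail)
(e) allowed
(f) allowed
Total allowed: 4 of 6.

4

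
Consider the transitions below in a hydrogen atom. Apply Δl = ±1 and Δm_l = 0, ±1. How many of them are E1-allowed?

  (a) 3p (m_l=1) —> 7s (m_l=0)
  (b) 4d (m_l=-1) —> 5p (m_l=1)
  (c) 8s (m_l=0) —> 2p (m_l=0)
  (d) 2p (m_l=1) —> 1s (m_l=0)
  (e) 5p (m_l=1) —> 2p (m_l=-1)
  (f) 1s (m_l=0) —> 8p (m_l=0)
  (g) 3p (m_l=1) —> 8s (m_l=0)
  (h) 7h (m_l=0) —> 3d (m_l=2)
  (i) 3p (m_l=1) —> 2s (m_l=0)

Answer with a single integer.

6

(a) allowed
(b) forbidden — Δm_l = +2 (E1 requires Δm_l = 0, ±1)
(c) allowed
(d) allowed
(e) forbidden — Δl = +0 (E1 requires Δl = ±1); Δm_l = -2 (E1 requires Δm_l = 0, ±1)
(f) allowed
(g) allowed
(h) forbidden — Δl = -3 (E1 requires Δl = ±1); Δm_l = +2 (E1 requires Δm_l = 0, ±1)
(i) allowed
Total allowed: 6 of 9.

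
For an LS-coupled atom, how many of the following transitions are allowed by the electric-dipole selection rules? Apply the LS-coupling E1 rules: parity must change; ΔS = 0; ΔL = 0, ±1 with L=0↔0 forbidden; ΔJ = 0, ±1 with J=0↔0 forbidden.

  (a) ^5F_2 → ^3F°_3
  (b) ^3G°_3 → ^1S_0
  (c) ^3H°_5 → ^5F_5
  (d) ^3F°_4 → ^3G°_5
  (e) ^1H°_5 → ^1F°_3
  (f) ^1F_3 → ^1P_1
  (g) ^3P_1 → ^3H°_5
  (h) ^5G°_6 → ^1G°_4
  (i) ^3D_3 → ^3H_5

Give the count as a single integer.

(a) forbidden (ΔS fails)
(b) forbidden (ΔS, ΔL, ΔJ fail)
(c) forbidden (ΔS, ΔL fail)
(d) forbidden (parity fails)
(e) forbidden (parity, ΔL, ΔJ fail)
(f) forbidden (parity, ΔL, ΔJ fail)
(g) forbidden (ΔL, ΔJ fail)
(h) forbidden (parity, ΔS, ΔJ fail)
(i) forbidden (parity, ΔL, ΔJ fail)
Total allowed: 0 of 9.

0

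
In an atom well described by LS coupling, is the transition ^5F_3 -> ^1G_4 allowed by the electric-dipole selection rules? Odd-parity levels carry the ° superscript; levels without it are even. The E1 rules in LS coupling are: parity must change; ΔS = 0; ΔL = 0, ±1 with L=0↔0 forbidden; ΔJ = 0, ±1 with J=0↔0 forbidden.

Initial level: S=2, L=3, J=3, parity even. Final level: S=0, L=4, J=4, parity even.
ΔL = 0, ±1 (not L=0↔0): L: 3 → 4, ΔL = +1 — satisfied.
ΔS = 0: S: 2 → 0 — violated.
ΔJ = 0, ±1 (not J=0↔0): J: 3 → 4, ΔJ = +1 — satisfied.
Parity must change: even → even — violated.
Rule(s) violated: parity, ΔS.

forbidden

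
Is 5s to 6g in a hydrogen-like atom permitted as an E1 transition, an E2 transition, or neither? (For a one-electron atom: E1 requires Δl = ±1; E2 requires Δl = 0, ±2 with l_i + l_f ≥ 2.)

Δl = 4 − 0 = +4; l_i + l_f = 4.
E1 (Δl = ±1): not satisfied.
E2 (Δl = 0,±2, l_i+l_f ≥ 2): not satisfied.

neither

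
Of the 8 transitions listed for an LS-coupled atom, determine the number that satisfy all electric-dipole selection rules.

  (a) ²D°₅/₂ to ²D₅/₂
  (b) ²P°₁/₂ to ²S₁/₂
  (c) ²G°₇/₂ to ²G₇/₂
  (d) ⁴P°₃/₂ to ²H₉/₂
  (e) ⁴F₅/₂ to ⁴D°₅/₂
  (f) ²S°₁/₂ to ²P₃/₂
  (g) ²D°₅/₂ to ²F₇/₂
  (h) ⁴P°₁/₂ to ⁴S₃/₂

7

(a) allowed
(b) allowed
(c) allowed
(d) forbidden (ΔS, ΔL, ΔJ fail)
(e) allowed
(f) allowed
(g) allowed
(h) allowed
Total allowed: 7 of 8.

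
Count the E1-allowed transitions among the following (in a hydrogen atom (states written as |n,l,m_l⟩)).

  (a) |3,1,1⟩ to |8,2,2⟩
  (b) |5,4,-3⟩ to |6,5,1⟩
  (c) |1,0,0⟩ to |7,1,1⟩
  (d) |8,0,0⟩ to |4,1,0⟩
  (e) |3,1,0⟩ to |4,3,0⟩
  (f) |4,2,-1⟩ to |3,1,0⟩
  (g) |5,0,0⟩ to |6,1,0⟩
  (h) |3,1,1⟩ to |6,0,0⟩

(a) allowed
(b) forbidden — Δm_l = +4 (E1 requires Δm_l = 0, ±1)
(c) allowed
(d) allowed
(e) forbidden — Δl = +2 (E1 requires Δl = ±1)
(f) allowed
(g) allowed
(h) allowed
Total allowed: 6 of 8.

6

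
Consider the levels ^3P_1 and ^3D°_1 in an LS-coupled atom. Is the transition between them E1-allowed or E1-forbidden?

Parity must change: even → odd — ✓.
ΔS = 0: S: 1 → 1 — ✓.
ΔL = 0, ±1 (not L=0↔0): L: 1 → 2, ΔL = +1 — ✓.
ΔJ = 0, ±1 (not J=0↔0): J: 1 → 1, ΔJ = +0 — ✓.
All four E1 rules are satisfied.

allowed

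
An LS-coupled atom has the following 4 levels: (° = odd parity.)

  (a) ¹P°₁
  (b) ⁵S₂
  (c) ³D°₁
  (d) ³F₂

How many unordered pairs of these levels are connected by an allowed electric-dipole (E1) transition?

1

(a)–(b): forbidden (ΔS).
(a)–(c): forbidden (parity, ΔS).
(a)–(d): forbidden (ΔS, ΔL).
(b)–(c): forbidden (ΔS, ΔL).
(b)–(d): forbidden (parity, ΔS, ΔL).
(c)–(d): allowed.
Allowed pairs: 1 of 6.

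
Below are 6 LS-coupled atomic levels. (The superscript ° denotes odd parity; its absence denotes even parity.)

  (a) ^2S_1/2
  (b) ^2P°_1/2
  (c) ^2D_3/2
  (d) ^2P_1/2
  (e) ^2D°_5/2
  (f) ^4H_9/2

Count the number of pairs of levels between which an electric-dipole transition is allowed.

(a)–(b): allowed.
(a)–(c): forbidden (parity, ΔL).
(a)–(d): forbidden (parity).
(a)–(e): forbidden (ΔL, ΔJ).
(a)–(f): forbidden (parity, ΔS, ΔL, ΔJ).
(b)–(c): allowed.
(b)–(d): allowed.
(b)–(e): forbidden (parity, ΔJ).
(b)–(f): forbidden (ΔS, ΔL, ΔJ).
(c)–(d): forbidden (parity).
(c)–(e): allowed.
(c)–(f): forbidden (parity, ΔS, ΔL, ΔJ).
(d)–(e): forbidden (ΔJ).
(d)–(f): forbidden (parity, ΔS, ΔL, ΔJ).
(e)–(f): forbidden (ΔS, ΔL, ΔJ).
Allowed pairs: 4 of 15.

4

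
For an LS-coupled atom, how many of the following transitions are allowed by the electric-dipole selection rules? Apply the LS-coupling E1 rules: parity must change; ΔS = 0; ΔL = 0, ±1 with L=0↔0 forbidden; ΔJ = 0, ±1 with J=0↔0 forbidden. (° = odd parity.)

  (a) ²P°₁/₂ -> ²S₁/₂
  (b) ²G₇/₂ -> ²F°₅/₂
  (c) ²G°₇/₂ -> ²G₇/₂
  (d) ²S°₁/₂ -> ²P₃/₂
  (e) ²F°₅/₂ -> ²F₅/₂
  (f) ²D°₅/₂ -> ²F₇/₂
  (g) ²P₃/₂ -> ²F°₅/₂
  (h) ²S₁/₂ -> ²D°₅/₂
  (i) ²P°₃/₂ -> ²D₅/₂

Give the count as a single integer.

(a) allowed
(b) allowed
(c) allowed
(d) allowed
(e) allowed
(f) allowed
(g) forbidden (ΔL fails)
(h) forbidden (ΔL, ΔJ fail)
(i) allowed
Total allowed: 7 of 9.

7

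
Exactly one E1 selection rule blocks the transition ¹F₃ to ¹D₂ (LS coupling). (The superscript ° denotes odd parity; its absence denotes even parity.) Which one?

parity

Reading off the term symbols: S 0→0, L 3→2, J 3→2, parity even→even.
Parity must change: even → even — ✗.
ΔL = 0, ±1 (not L=0↔0): L: 3 → 2, ΔL = -1 — ✓.
ΔS = 0: S: 0 → 0 — ✓.
ΔJ = 0, ±1 (not J=0↔0): J: 3 → 2, ΔJ = -1 — ✓.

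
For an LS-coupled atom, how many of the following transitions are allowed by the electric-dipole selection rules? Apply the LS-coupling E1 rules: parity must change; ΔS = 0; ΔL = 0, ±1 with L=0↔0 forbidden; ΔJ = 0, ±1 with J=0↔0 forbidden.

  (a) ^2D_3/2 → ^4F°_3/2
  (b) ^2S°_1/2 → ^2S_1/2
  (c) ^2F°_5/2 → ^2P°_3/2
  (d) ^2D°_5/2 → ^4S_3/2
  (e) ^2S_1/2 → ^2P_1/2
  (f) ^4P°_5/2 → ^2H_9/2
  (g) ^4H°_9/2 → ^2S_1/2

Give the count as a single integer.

0

(a) forbidden (ΔS fails)
(b) forbidden (ΔL fails)
(c) forbidden (parity, ΔL fail)
(d) forbidden (ΔS, ΔL fail)
(e) forbidden (parity fails)
(f) forbidden (ΔS, ΔL, ΔJ fail)
(g) forbidden (ΔS, ΔL, ΔJ fail)
Total allowed: 0 of 7.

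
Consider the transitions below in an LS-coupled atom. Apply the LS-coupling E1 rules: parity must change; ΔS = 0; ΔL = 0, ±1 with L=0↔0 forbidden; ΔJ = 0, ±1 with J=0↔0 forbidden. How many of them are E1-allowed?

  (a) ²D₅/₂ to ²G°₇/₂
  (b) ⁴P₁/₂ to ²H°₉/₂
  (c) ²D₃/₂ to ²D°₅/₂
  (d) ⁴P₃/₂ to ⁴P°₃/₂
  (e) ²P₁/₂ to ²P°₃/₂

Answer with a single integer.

(a) forbidden (ΔL fails)
(b) forbidden (ΔS, ΔL, ΔJ fail)
(c) allowed
(d) allowed
(e) allowed
Total allowed: 3 of 5.

3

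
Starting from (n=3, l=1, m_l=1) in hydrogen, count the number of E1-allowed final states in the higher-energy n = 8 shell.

4

E1 requires Δl = ±1, so l_f ∈ {0, 2}; with 0 ≤ l_f ≤ n_f−1 = 7, the allowed l_f values are {0, 2}.
For l_f = 0: m_f ∈ {m_i−1, m_i, m_i+1} ∩ [−0, 0] = {0} → 1 state.
For l_f = 2: m_f ∈ {m_i−1, m_i, m_i+1} ∩ [−2, 2] = {0, 1, 2} → 3 states.
Total: 4.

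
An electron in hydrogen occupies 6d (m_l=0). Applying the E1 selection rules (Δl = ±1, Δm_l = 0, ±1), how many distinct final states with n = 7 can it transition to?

6

E1 requires Δl = ±1, so l_f ∈ {1, 3}; with 0 ≤ l_f ≤ n_f−1 = 6, the allowed l_f values are {1, 3}.
For l_f = 1: m_f ∈ {m_i−1, m_i, m_i+1} ∩ [−1, 1] = {-1, 0, 1} → 3 states.
For l_f = 3: m_f ∈ {m_i−1, m_i, m_i+1} ∩ [−3, 3] = {-1, 0, 1} → 3 states.
Total: 6.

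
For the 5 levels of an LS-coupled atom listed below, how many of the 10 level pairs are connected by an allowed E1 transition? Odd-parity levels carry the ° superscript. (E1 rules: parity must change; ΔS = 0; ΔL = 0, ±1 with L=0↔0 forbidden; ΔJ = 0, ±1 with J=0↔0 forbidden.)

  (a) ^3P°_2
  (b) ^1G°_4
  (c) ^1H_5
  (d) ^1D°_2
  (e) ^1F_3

3

(a)–(b): forbidden (parity, ΔS, ΔL, ΔJ).
(a)–(c): forbidden (ΔS, ΔL, ΔJ).
(a)–(d): forbidden (parity, ΔS).
(a)–(e): forbidden (ΔS, ΔL).
(b)–(c): allowed.
(b)–(d): forbidden (parity, ΔL, ΔJ).
(b)–(e): allowed.
(c)–(d): forbidden (ΔL, ΔJ).
(c)–(e): forbidden (parity, ΔL, ΔJ).
(d)–(e): allowed.
Allowed pairs: 3 of 10.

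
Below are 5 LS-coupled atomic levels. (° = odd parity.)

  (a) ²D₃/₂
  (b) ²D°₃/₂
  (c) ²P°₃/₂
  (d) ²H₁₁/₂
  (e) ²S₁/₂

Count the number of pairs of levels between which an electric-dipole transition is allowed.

3

(a)–(b): allowed.
(a)–(c): allowed.
(a)–(d): forbidden (parity, ΔL, ΔJ).
(a)–(e): forbidden (parity, ΔL).
(b)–(c): forbidden (parity).
(b)–(d): forbidden (ΔL, ΔJ).
(b)–(e): forbidden (ΔL).
(c)–(d): forbidden (ΔL, ΔJ).
(c)–(e): allowed.
(d)–(e): forbidden (parity, ΔL, ΔJ).
Allowed pairs: 3 of 10.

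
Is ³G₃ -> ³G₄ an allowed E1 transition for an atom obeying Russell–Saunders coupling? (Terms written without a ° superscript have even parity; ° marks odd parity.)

Initial level: S=1, L=4, J=3, parity even. Final level: S=1, L=4, J=4, parity even.
Parity must change: even → even — fails.
ΔS = 0: S: 1 → 1 — ok.
ΔL = 0, ±1 (not L=0↔0): L: 4 → 4, ΔL = +0 — ok.
ΔJ = 0, ±1 (not J=0↔0): J: 3 → 4, ΔJ = +1 — ok.
Rule(s) violated: parity.

forbidden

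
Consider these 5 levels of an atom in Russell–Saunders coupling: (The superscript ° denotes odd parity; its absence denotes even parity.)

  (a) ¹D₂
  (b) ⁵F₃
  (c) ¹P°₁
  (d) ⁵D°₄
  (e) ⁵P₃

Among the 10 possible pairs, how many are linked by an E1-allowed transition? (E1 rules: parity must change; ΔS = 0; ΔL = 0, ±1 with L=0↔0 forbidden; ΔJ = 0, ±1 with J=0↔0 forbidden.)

(a)–(b): forbidden (parity, ΔS).
(a)–(c): allowed.
(a)–(d): forbidden (ΔS, ΔJ).
(a)–(e): forbidden (parity, ΔS).
(b)–(c): forbidden (ΔS, ΔL, ΔJ).
(b)–(d): allowed.
(b)–(e): forbidden (parity, ΔL).
(c)–(d): forbidden (parity, ΔS, ΔJ).
(c)–(e): forbidden (ΔS, ΔJ).
(d)–(e): allowed.
Allowed pairs: 3 of 10.

3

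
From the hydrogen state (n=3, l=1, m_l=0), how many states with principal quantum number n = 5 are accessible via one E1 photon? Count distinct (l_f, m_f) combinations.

4

E1 requires Δl = ±1, so l_f ∈ {0, 2}; with 0 ≤ l_f ≤ n_f−1 = 4, the allowed l_f values are {0, 2}.
For l_f = 0: m_f ∈ {m_i−1, m_i, m_i+1} ∩ [−0, 0] = {0} → 1 state.
For l_f = 2: m_f ∈ {m_i−1, m_i, m_i+1} ∩ [−2, 2] = {-1, 0, 1} → 3 states.
Total: 4.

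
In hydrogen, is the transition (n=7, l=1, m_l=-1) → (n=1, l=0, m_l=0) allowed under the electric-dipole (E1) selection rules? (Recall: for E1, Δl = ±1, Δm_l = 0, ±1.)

Initial l = 1, final l = 0, so Δl = -1. E1 requires Δl = ±1: satisfied.
m_l: -1 → 0 (Δm_l = +1). |Δm_l| ≤ 1 satisfied.
All E1 selection rules are satisfied.

allowed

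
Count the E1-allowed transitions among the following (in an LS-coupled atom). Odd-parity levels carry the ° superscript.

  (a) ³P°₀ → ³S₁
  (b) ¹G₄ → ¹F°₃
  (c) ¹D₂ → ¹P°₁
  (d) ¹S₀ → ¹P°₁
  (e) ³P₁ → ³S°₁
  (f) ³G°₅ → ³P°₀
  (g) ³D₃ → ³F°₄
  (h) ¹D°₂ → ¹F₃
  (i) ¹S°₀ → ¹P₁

8

(a) allowed
(b) allowed
(c) allowed
(d) allowed
(e) allowed
(f) forbidden (parity, ΔL, ΔJ fail)
(g) allowed
(h) allowed
(i) allowed
Total allowed: 8 of 9.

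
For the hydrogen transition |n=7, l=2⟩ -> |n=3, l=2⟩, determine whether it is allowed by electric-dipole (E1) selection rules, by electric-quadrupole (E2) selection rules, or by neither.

E2

Δl = 2 − 2 = +0; l_i + l_f = 4.
E1 (Δl = ±1): not satisfied.
E2 (Δl = 0,±2, l_i+l_f ≥ 2): satisfied.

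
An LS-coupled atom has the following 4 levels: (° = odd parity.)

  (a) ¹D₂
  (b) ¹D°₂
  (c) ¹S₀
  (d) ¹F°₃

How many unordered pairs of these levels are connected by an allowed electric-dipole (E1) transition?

2

(a)–(b): allowed.
(a)–(c): forbidden (parity, ΔL, ΔJ).
(a)–(d): allowed.
(b)–(c): forbidden (ΔL, ΔJ).
(b)–(d): forbidden (parity).
(c)–(d): forbidden (ΔL, ΔJ).
Allowed pairs: 2 of 6.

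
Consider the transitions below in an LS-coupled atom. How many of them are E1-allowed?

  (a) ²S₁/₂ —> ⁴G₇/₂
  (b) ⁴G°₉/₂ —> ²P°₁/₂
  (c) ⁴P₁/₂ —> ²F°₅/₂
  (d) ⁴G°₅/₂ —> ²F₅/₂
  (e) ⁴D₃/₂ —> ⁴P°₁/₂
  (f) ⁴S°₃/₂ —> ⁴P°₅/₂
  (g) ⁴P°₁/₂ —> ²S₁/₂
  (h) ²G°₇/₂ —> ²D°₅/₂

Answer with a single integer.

(a) forbidden (parity, ΔS, ΔL, ΔJ fail)
(b) forbidden (parity, ΔS, ΔL, ΔJ fail)
(c) forbidden (ΔS, ΔL, ΔJ fail)
(d) forbidden (ΔS fails)
(e) allowed
(f) forbidden (parity fails)
(g) forbidden (ΔS fails)
(h) forbidden (parity, ΔL fail)
Total allowed: 1 of 8.

1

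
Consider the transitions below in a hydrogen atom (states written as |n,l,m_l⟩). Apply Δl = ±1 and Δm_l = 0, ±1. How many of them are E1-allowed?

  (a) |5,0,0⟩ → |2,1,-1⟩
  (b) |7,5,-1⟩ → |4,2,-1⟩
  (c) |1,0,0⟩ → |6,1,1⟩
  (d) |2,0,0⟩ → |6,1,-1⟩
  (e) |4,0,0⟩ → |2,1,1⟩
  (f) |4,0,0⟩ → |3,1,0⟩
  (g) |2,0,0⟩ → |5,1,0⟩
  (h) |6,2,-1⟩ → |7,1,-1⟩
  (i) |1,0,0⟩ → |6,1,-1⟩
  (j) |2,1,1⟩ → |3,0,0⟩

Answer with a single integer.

9

(a) allowed
(b) forbidden — Δl = -3 (E1 requires Δl = ±1)
(c) allowed
(d) allowed
(e) allowed
(f) allowed
(g) allowed
(h) allowed
(i) allowed
(j) allowed
Total allowed: 9 of 10.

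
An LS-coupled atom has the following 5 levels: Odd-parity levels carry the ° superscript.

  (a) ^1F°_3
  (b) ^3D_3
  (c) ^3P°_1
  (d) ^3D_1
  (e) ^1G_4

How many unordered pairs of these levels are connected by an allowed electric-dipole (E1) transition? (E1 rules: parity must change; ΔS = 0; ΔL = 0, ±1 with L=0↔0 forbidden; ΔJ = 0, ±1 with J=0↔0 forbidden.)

(a)–(b): forbidden (ΔS).
(a)–(c): forbidden (parity, ΔS, ΔL, ΔJ).
(a)–(d): forbidden (ΔS, ΔJ).
(a)–(e): allowed.
(b)–(c): forbidden (ΔJ).
(b)–(d): forbidden (parity, ΔJ).
(b)–(e): forbidden (parity, ΔS, ΔL).
(c)–(d): allowed.
(c)–(e): forbidden (ΔS, ΔL, ΔJ).
(d)–(e): forbidden (parity, ΔS, ΔL, ΔJ).
Allowed pairs: 2 of 10.

2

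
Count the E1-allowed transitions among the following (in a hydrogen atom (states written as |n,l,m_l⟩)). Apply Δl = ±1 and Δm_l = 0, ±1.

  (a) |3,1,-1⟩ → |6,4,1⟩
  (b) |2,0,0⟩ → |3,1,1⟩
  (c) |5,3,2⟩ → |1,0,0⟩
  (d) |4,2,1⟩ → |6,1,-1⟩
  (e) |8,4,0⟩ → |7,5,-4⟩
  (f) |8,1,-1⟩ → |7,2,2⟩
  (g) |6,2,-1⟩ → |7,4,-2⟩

(a) forbidden — Δl = +3 (E1 requires Δl = ±1); Δm_l = +2 (E1 requires Δm_l = 0, ±1)
(b) allowed
(c) forbidden — Δl = -3 (E1 requires Δl = ±1); Δm_l = -2 (E1 requires Δm_l = 0, ±1)
(d) forbidden — Δm_l = -2 (E1 requires Δm_l = 0, ±1)
(e) forbidden — Δm_l = -4 (E1 requires Δm_l = 0, ±1)
(f) forbidden — Δm_l = +3 (E1 requires Δm_l = 0, ±1)
(g) forbidden — Δl = +2 (E1 requires Δl = ±1)
Total allowed: 1 of 7.

1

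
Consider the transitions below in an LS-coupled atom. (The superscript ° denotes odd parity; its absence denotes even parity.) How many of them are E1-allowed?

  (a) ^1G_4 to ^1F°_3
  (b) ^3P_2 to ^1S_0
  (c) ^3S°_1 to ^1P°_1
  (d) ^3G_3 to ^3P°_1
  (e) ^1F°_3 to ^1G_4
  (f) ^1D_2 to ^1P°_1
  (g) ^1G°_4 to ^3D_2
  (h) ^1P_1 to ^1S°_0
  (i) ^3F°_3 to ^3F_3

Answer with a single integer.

5

(a) allowed
(b) forbidden (parity, ΔS, ΔJ fail)
(c) forbidden (parity, ΔS fail)
(d) forbidden (ΔL, ΔJ fail)
(e) allowed
(f) allowed
(g) forbidden (ΔS, ΔL, ΔJ fail)
(h) allowed
(i) allowed
Total allowed: 5 of 9.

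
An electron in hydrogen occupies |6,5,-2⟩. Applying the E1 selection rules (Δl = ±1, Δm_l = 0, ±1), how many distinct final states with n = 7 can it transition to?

E1 requires Δl = ±1, so l_f ∈ {4, 6}; with 0 ≤ l_f ≤ n_f−1 = 6, the allowed l_f values are {4, 6}.
For l_f = 4: m_f ∈ {m_i−1, m_i, m_i+1} ∩ [−4, 4] = {-3, -2, -1} → 3 states.
For l_f = 6: m_f ∈ {m_i−1, m_i, m_i+1} ∩ [−6, 6] = {-3, -2, -1} → 3 states.
Total: 6.

6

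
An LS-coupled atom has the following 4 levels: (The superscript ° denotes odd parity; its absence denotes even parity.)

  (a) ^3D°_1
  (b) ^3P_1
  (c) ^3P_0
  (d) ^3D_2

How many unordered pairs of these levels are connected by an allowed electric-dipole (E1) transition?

(a)–(b): allowed.
(a)–(c): allowed.
(a)–(d): allowed.
(b)–(c): forbidden (parity).
(b)–(d): forbidden (parity).
(c)–(d): forbidden (parity, ΔJ).
Allowed pairs: 3 of 6.

3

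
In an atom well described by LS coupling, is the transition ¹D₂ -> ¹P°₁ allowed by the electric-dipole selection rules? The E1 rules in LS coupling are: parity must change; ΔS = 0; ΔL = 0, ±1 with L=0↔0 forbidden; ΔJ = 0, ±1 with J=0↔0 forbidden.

Reading off the term symbols: S 0→0, L 2→1, J 2→1, parity even→odd.
Parity must change: even → odd — ✓.
ΔS = 0: S: 0 → 0 — ✓.
ΔL = 0, ±1 (not L=0↔0): L: 2 → 1, ΔL = -1 — ✓.
ΔJ = 0, ±1 (not J=0↔0): J: 2 → 1, ΔJ = -1 — ✓.
All four E1 rules are satisfied.

allowed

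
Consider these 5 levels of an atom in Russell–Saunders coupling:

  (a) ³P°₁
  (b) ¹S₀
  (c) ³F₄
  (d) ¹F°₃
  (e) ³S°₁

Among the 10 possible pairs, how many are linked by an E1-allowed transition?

(a)–(b): forbidden (ΔS).
(a)–(c): forbidden (ΔL, ΔJ).
(a)–(d): forbidden (parity, ΔS, ΔL, ΔJ).
(a)–(e): forbidden (parity).
(b)–(c): forbidden (parity, ΔS, ΔL, ΔJ).
(b)–(d): forbidden (ΔL, ΔJ).
(b)–(e): forbidden (ΔS, ΔL).
(c)–(d): forbidden (ΔS).
(c)–(e): forbidden (ΔL, ΔJ).
(d)–(e): forbidden (parity, ΔS, ΔL, ΔJ).
Allowed pairs: 0 of 10.

0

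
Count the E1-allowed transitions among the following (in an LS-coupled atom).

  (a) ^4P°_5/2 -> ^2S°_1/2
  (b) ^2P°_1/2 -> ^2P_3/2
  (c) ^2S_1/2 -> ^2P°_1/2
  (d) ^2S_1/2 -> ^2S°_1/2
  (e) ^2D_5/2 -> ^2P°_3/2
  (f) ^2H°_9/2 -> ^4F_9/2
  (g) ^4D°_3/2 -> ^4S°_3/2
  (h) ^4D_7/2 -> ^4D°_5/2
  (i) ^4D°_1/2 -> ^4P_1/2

(a) forbidden (parity, ΔS, ΔJ fail)
(b) allowed
(c) allowed
(d) forbidden (ΔL fails)
(e) allowed
(f) forbidden (ΔS, ΔL fail)
(g) forbidden (parity, ΔL fail)
(h) allowed
(i) allowed
Total allowed: 5 of 9.

5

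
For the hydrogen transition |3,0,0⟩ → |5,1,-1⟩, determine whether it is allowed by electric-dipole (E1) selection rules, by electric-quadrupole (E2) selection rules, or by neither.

Δl = 1 − 0 = +1; l_i + l_f = 1.
Δm_l = -1.
E1 (Δl = ±1, |Δm_l| ≤ 1): satisfied.
E2 (Δl = 0,±2, l_i+l_f ≥ 2, |Δm_l| ≤ 2): not satisfied.

E1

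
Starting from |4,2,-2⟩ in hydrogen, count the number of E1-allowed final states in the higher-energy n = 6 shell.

E1 requires Δl = ±1, so l_f ∈ {1, 3}; with 0 ≤ l_f ≤ n_f−1 = 5, the allowed l_f values are {1, 3}.
For l_f = 1: m_f ∈ {m_i−1, m_i, m_i+1} ∩ [−1, 1] = {-1} → 1 state.
For l_f = 3: m_f ∈ {m_i−1, m_i, m_i+1} ∩ [−3, 3] = {-3, -2, -1} → 3 states.
Total: 4.

4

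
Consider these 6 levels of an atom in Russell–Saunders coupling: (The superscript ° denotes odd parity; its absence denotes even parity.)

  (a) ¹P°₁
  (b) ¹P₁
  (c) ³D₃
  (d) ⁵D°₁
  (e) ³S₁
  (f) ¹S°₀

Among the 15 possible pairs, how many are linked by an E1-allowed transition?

(a)–(b): allowed.
(a)–(c): forbidden (ΔS, ΔJ).
(a)–(d): forbidden (parity, ΔS).
(a)–(e): forbidden (ΔS).
(a)–(f): forbidden (parity).
(b)–(c): forbidden (parity, ΔS, ΔJ).
(b)–(d): forbidden (ΔS).
(b)–(e): forbidden (parity, ΔS).
(b)–(f): allowed.
(c)–(d): forbidden (ΔS, ΔJ).
(c)–(e): forbidden (parity, ΔL, ΔJ).
(c)–(f): forbidden (ΔS, ΔL, ΔJ).
(d)–(e): forbidden (ΔS, ΔL).
(d)–(f): forbidden (parity, ΔS, ΔL).
(e)–(f): forbidden (ΔS, ΔL).
Allowed pairs: 2 of 15.

2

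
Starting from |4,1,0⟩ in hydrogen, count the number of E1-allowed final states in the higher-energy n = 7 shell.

4

E1 requires Δl = ±1, so l_f ∈ {0, 2}; with 0 ≤ l_f ≤ n_f−1 = 6, the allowed l_f values are {0, 2}.
For l_f = 0: m_f ∈ {m_i−1, m_i, m_i+1} ∩ [−0, 0] = {0} → 1 state.
For l_f = 2: m_f ∈ {m_i−1, m_i, m_i+1} ∩ [−2, 2] = {-1, 0, 1} → 3 states.
Total: 4.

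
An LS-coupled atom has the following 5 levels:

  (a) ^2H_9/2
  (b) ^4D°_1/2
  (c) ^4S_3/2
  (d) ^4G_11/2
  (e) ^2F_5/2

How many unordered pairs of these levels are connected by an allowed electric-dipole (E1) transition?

(a)–(b): forbidden (ΔS, ΔL, ΔJ).
(a)–(c): forbidden (parity, ΔS, ΔL, ΔJ).
(a)–(d): forbidden (parity, ΔS).
(a)–(e): forbidden (parity, ΔL, ΔJ).
(b)–(c): forbidden (ΔL).
(b)–(d): forbidden (ΔL, ΔJ).
(b)–(e): forbidden (ΔS, ΔJ).
(c)–(d): forbidden (parity, ΔL, ΔJ).
(c)–(e): forbidden (parity, ΔS, ΔL).
(d)–(e): forbidden (parity, ΔS, ΔJ).
Allowed pairs: 0 of 10.

0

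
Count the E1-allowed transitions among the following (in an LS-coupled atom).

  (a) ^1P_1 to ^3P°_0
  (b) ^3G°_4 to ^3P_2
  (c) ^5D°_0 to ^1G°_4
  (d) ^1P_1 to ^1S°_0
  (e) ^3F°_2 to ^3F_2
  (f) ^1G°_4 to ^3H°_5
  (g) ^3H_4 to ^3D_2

(a) forbidden (ΔS fails)
(b) forbidden (ΔL, ΔJ fail)
(c) forbidden (parity, ΔS, ΔL, ΔJ fail)
(d) allowed
(e) allowed
(f) forbidden (parity, ΔS fail)
(g) forbidden (parity, ΔL, ΔJ fail)
Total allowed: 2 of 7.

2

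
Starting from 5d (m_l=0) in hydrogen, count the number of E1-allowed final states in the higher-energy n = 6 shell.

E1 requires Δl = ±1, so l_f ∈ {1, 3}; with 0 ≤ l_f ≤ n_f−1 = 5, the allowed l_f values are {1, 3}.
For l_f = 1: m_f ∈ {m_i−1, m_i, m_i+1} ∩ [−1, 1] = {-1, 0, 1} → 3 states.
For l_f = 3: m_f ∈ {m_i−1, m_i, m_i+1} ∩ [−3, 3] = {-1, 0, 1} → 3 states.
Total: 6.

6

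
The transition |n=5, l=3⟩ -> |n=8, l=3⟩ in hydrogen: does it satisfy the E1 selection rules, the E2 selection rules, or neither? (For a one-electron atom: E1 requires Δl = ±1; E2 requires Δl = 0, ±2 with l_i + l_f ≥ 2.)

Δl = 3 − 3 = +0; l_i + l_f = 6.
E1 (Δl = ±1): not satisfied.
E2 (Δl = 0,±2, l_i+l_f ≥ 2): satisfied.

E2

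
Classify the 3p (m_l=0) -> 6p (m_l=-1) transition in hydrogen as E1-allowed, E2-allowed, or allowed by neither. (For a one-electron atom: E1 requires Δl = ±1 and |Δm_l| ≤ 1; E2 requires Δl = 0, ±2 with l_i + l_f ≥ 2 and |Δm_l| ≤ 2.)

E2

Δl = 1 − 1 = +0; l_i + l_f = 2.
Δm_l = -1.
E1 (Δl = ±1, |Δm_l| ≤ 1): not satisfied.
E2 (Δl = 0,±2, l_i+l_f ≥ 2, |Δm_l| ≤ 2): satisfied.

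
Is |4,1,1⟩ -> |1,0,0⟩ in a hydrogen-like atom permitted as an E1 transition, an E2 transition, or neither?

E1

Δl = 0 − 1 = -1; l_i + l_f = 1.
Δm_l = -1.
E1 (Δl = ±1, |Δm_l| ≤ 1): satisfied.
E2 (Δl = 0,±2, l_i+l_f ≥ 2, |Δm_l| ≤ 2): not satisfied.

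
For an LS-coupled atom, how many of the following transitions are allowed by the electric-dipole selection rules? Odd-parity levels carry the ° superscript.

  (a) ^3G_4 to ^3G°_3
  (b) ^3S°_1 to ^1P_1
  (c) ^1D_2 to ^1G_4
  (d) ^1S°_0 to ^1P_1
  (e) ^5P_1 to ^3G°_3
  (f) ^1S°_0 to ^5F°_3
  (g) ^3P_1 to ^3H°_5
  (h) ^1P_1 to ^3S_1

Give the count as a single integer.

(a) allowed
(b) forbidden (ΔS fails)
(c) forbidden (parity, ΔL, ΔJ fail)
(d) allowed
(e) forbidden (ΔS, ΔL, ΔJ fail)
(f) forbidden (parity, ΔS, ΔL, ΔJ fail)
(g) forbidden (ΔL, ΔJ fail)
(h) forbidden (parity, ΔS fail)
Total allowed: 2 of 8.

2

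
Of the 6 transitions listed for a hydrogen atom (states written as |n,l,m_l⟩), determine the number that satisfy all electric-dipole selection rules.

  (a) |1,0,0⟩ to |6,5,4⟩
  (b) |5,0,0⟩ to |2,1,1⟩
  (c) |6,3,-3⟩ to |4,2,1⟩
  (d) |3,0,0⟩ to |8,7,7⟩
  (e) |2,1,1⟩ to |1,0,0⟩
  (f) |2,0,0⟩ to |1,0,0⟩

(a) forbidden — Δl = +5 (E1 requires Δl = ±1); Δm_l = +4 (E1 requires Δm_l = 0, ±1)
(b) allowed
(c) forbidden — Δm_l = +4 (E1 requires Δm_l = 0, ±1)
(d) forbidden — Δl = +7 (E1 requires Δl = ±1); Δm_l = +7 (E1 requires Δm_l = 0, ±1)
(e) allowed
(f) forbidden — Δl = +0 (E1 requires Δl = ±1)
Total allowed: 2 of 6.

2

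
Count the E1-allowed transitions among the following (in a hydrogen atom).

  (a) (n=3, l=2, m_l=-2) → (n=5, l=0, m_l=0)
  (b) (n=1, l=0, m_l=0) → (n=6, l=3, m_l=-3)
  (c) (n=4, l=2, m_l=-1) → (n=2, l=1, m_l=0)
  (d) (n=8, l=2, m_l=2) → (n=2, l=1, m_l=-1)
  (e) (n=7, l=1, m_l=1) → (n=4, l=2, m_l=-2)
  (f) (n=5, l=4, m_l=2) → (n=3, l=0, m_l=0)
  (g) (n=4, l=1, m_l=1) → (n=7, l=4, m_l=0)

1

(a) forbidden — Δl = -2 (E1 requires Δl = ±1); Δm_l = +2 (E1 requires Δm_l = 0, ±1)
(b) forbidden — Δl = +3 (E1 requires Δl = ±1); Δm_l = -3 (E1 requires Δm_l = 0, ±1)
(c) allowed
(d) forbidden — Δm_l = -3 (E1 requires Δm_l = 0, ±1)
(e) forbidden — Δm_l = -3 (E1 requires Δm_l = 0, ±1)
(f) forbidden — Δl = -4 (E1 requires Δl = ±1); Δm_l = -2 (E1 requires Δm_l = 0, ±1)
(g) forbidden — Δl = +3 (E1 requires Δl = ±1)
Total allowed: 1 of 7.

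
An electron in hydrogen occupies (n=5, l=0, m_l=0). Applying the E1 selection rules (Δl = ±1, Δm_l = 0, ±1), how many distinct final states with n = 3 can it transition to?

3

E1 requires Δl = ±1, so l_f ∈ {-1, 1}; with 0 ≤ l_f ≤ n_f−1 = 2, the allowed l_f values are {1}.
For l_f = 1: m_f ∈ {m_i−1, m_i, m_i+1} ∩ [−1, 1] = {-1, 0, 1} → 3 states.
Total: 3.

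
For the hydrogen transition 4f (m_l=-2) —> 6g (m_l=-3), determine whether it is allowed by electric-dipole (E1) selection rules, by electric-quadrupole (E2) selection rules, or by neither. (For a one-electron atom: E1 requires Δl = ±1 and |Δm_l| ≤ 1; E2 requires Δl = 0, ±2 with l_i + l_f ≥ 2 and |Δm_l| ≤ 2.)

E1

Δl = 4 − 3 = +1; l_i + l_f = 7.
Δm_l = -1.
E1 (Δl = ±1, |Δm_l| ≤ 1): satisfied.
E2 (Δl = 0,±2, l_i+l_f ≥ 2, |Δm_l| ≤ 2): not satisfied.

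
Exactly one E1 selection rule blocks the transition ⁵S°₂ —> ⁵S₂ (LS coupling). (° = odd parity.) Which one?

the L=0 ↔ L=0 exclusion

Parity must change: odd → even — ✓.
ΔS = 0: S: 2 → 2 — ✓.
ΔL = 0, ±1 (not L=0↔0): L: 0 → 0, ΔL = +0 — ✗.
ΔJ = 0, ±1 (not J=0↔0): J: 2 → 2, ΔJ = +0 — ✓.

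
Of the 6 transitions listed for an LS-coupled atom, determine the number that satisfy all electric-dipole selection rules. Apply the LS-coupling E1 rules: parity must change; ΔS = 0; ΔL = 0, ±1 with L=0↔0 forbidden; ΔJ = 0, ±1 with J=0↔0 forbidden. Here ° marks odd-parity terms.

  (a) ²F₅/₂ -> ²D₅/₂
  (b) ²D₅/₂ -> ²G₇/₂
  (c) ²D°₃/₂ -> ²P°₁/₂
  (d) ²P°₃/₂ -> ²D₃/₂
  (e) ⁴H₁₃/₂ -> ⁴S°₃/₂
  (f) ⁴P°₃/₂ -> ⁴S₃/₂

(a) forbidden (parity fails)
(b) forbidden (parity, ΔL fail)
(c) forbidden (parity fails)
(d) allowed
(e) forbidden (ΔL, ΔJ fail)
(f) allowed
Total allowed: 2 of 6.

2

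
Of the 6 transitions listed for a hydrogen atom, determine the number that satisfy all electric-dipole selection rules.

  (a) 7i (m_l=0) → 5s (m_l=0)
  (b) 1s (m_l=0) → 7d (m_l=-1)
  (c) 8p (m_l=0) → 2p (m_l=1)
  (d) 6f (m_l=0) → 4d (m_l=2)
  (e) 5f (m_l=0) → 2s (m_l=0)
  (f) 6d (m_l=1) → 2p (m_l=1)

1

(a) forbidden — Δl = -6 (E1 requires Δl = ±1)
(b) forbidden — Δl = +2 (E1 requires Δl = ±1)
(c) forbidden — Δl = +0 (E1 requires Δl = ±1)
(d) forbidden — Δm_l = +2 (E1 requires Δm_l = 0, ±1)
(e) forbidden — Δl = -3 (E1 requires Δl = ±1)
(f) allowed
Total allowed: 1 of 6.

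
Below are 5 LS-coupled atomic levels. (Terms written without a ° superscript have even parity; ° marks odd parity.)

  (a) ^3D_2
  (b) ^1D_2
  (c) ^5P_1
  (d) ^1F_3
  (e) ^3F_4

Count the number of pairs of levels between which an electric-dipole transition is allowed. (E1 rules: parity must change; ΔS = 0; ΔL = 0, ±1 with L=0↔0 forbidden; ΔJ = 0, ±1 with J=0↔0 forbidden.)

0

(a)–(b): forbidden (parity, ΔS).
(a)–(c): forbidden (parity, ΔS).
(a)–(d): forbidden (parity, ΔS).
(a)–(e): forbidden (parity, ΔJ).
(b)–(c): forbidden (parity, ΔS).
(b)–(d): forbidden (parity).
(b)–(e): forbidden (parity, ΔS, ΔJ).
(c)–(d): forbidden (parity, ΔS, ΔL, ΔJ).
(c)–(e): forbidden (parity, ΔS, ΔL, ΔJ).
(d)–(e): forbidden (parity, ΔS).
Allowed pairs: 0 of 10.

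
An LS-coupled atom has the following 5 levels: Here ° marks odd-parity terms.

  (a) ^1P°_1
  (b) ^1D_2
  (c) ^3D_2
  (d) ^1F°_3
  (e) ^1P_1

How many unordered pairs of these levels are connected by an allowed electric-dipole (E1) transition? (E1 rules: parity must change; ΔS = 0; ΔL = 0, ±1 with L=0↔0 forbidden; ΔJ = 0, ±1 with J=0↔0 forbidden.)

(a)–(b): allowed.
(a)–(c): forbidden (ΔS).
(a)–(d): forbidden (parity, ΔL, ΔJ).
(a)–(e): allowed.
(b)–(c): forbidden (parity, ΔS).
(b)–(d): allowed.
(b)–(e): forbidden (parity).
(c)–(d): forbidden (ΔS).
(c)–(e): forbidden (parity, ΔS).
(d)–(e): forbidden (ΔL, ΔJ).
Allowed pairs: 3 of 10.

3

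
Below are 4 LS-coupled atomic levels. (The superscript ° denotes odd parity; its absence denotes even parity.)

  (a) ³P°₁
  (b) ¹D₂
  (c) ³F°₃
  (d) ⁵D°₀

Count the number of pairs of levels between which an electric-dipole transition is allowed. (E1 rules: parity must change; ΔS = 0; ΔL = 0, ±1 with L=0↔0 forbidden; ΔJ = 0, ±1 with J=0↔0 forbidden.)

(a)–(b): forbidden (ΔS).
(a)–(c): forbidden (parity, ΔL, ΔJ).
(a)–(d): forbidden (parity, ΔS).
(b)–(c): forbidden (ΔS).
(b)–(d): forbidden (ΔS, ΔJ).
(c)–(d): forbidden (parity, ΔS, ΔJ).
Allowed pairs: 0 of 6.

0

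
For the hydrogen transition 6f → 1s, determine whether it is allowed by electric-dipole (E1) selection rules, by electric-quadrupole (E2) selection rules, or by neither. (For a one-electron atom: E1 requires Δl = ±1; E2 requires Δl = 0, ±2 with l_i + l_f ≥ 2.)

neither

Δl = 0 − 3 = -3; l_i + l_f = 3.
E1 (Δl = ±1): not satisfied.
E2 (Δl = 0,±2, l_i+l_f ≥ 2): not satisfied.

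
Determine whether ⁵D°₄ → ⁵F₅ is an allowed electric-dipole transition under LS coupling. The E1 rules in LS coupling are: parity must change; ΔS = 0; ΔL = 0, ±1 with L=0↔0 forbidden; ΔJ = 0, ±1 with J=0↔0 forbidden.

allowed

Reading off the term symbols: S 2→2, L 2→3, J 4→5, parity odd→even.
Parity must change: odd → even — satisfied.
ΔS = 0: S: 2 → 2 — satisfied.
ΔL = 0, ±1 (not L=0↔0): L: 2 → 3, ΔL = +1 — satisfied.
ΔJ = 0, ±1 (not J=0↔0): J: 4 → 5, ΔJ = +1 — satisfied.
All four E1 rules are satisfied.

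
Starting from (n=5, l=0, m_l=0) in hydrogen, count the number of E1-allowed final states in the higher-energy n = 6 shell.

E1 requires Δl = ±1, so l_f ∈ {-1, 1}; with 0 ≤ l_f ≤ n_f−1 = 5, the allowed l_f values are {1}.
For l_f = 1: m_f ∈ {m_i−1, m_i, m_i+1} ∩ [−1, 1] = {-1, 0, 1} → 3 states.
Total: 3.

3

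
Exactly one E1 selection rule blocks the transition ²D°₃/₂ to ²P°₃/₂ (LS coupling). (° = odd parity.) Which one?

parity

Parity must change: odd → odd — fails.
ΔS = 0: S: 1/2 → 1/2 — ok.
ΔL = 0, ±1 (not L=0↔0): L: 2 → 1, ΔL = -1 — ok.
ΔJ = 0, ±1 (not J=0↔0): J: 3/2 → 3/2, ΔJ = +0 — ok.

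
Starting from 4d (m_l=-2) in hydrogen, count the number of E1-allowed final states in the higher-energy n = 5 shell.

E1 requires Δl = ±1, so l_f ∈ {1, 3}; with 0 ≤ l_f ≤ n_f−1 = 4, the allowed l_f values are {1, 3}.
For l_f = 1: m_f ∈ {m_i−1, m_i, m_i+1} ∩ [−1, 1] = {-1} → 1 state.
For l_f = 3: m_f ∈ {m_i−1, m_i, m_i+1} ∩ [−3, 3] = {-3, -2, -1} → 3 states.
Total: 4.

4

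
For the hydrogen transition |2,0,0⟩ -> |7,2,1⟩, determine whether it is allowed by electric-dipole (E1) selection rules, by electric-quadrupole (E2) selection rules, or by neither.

Δl = 2 − 0 = +2; l_i + l_f = 2.
Δm_l = +1.
E1 (Δl = ±1, |Δm_l| ≤ 1): not satisfied.
E2 (Δl = 0,±2, l_i+l_f ≥ 2, |Δm_l| ≤ 2): satisfied.

E2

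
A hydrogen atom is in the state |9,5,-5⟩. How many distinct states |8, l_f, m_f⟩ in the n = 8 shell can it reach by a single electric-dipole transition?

E1 requires Δl = ±1, so l_f ∈ {4, 6}; with 0 ≤ l_f ≤ n_f−1 = 7, the allowed l_f values are {4, 6}.
For l_f = 4: m_f ∈ {m_i−1, m_i, m_i+1} ∩ [−4, 4] = {-4} → 1 state.
For l_f = 6: m_f ∈ {m_i−1, m_i, m_i+1} ∩ [−6, 6] = {-6, -5, -4} → 3 states.
Total: 4.

4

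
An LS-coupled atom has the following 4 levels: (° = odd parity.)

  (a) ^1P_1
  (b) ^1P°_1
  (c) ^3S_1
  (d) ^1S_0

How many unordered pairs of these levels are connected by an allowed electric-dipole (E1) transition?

2

(a)–(b): allowed.
(a)–(c): forbidden (parity, ΔS).
(a)–(d): forbidden (parity).
(b)–(c): forbidden (ΔS).
(b)–(d): allowed.
(c)–(d): forbidden (parity, ΔS, ΔL).
Allowed pairs: 2 of 6.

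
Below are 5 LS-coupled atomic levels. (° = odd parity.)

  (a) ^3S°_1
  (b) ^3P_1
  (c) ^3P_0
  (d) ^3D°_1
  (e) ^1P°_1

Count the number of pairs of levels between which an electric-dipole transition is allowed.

4

(a)–(b): allowed.
(a)–(c): allowed.
(a)–(d): forbidden (parity, ΔL).
(a)–(e): forbidden (parity, ΔS).
(b)–(c): forbidden (parity).
(b)–(d): allowed.
(b)–(e): forbidden (ΔS).
(c)–(d): allowed.
(c)–(e): forbidden (ΔS).
(d)–(e): forbidden (parity, ΔS).
Allowed pairs: 4 of 10.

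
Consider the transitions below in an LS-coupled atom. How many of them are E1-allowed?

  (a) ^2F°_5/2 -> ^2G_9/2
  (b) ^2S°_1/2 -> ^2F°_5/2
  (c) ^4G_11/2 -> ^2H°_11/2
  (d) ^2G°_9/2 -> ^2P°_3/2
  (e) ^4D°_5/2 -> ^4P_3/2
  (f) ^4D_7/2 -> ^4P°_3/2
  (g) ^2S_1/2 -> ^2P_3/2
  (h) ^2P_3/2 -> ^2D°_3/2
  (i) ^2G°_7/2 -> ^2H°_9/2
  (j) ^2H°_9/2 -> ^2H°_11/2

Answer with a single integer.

2

(a) forbidden (ΔJ fails)
(b) forbidden (parity, ΔL, ΔJ fail)
(c) forbidden (ΔS fails)
(d) forbidden (parity, ΔL, ΔJ fail)
(e) allowed
(f) forbidden (ΔJ fails)
(g) forbidden (parity fails)
(h) allowed
(i) forbidden (parity fails)
(j) forbidden (parity fails)
Total allowed: 2 of 10.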